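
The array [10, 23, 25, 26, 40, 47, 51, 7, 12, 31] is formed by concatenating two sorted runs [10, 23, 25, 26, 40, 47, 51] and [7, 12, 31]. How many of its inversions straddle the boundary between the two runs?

16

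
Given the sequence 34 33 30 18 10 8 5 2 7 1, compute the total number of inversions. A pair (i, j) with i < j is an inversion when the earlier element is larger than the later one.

Element-by-element contributions:
34 → 33, 30, 18, 10, 8, 5, 2, 7, 1 → 9
33 → 30, 18, 10, 8, 5, 2, 7, 1 → 8
30 → 18, 10, 8, 5, 2, 7, 1 → 7
18 → 10, 8, 5, 2, 7, 1 → 6
10 → 8, 5, 2, 7, 1 → 5
8 → 5, 2, 7, 1 → 4
5 → 2, 1 → 2
2 → 1 → 1
7 → 1 → 1
1 → none → 0
Sum: 9 + 8 + 7 + 6 + 5 + 4 + 2 + 1 + 1 + 0 = 43

43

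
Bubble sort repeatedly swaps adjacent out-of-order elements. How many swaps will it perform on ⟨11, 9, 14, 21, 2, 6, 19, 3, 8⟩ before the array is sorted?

Each adjacent swap fixes exactly one inversion, so the minimum swap count equals the number of inversions.
Count inversions — for each element, later elements that are smaller:
11: 9, 2, 6, 3, 8 → 5
9: 2, 6, 3, 8 → 4
14: 2, 6, 3, 8 → 4
21: 2, 6, 19, 3, 8 → 5
2: none → 0
6: 3 → 1
19: 3, 8 → 2
3: none → 0
8: none → 0
Total inversions: 5 + 4 + 4 + 5 + 0 + 1 + 2 + 0 + 0 = 21

21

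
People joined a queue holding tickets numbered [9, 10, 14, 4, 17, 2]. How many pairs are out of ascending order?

Sweep left to right; for each value list the smaller values that follow it:
9: 2
10: 2
14: 2
4: 1
17: 1
2: 0
Sum: 2 + 2 + 2 + 1 + 1 + 0 = 8

There are 8 inversions.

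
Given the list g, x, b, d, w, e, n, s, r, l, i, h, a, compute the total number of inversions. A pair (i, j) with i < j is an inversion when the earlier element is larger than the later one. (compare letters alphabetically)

45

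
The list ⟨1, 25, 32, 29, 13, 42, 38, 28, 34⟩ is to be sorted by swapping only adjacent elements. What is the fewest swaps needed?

Each adjacent swap fixes exactly one inversion, so the minimum swap count equals the number of inversions.
Count inversions — for each element, later elements that are smaller:
1: none → 0
25: 13 → 1
32: 29, 13, 28 → 3
29: 13, 28 → 2
13: none → 0
42: 38, 28, 34 → 3
38: 28, 34 → 2
28: none → 0
34: none → 0
Total inversions: 0 + 1 + 3 + 2 + 0 + 3 + 2 + 0 + 0 = 11

11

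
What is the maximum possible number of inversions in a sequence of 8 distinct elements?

A reversed (strictly descending) arrangement makes every pair an inversion, giving C(8, 2) inversions.
C(8, 2) = 8·7/2 = 28

28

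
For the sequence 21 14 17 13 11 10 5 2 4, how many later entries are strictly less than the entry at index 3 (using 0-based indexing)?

The element at index 3 is 13.
Elements after it: 11, 10, 5, 2, 4
Those smaller than 13: 11, 10, 5, 2, 4

5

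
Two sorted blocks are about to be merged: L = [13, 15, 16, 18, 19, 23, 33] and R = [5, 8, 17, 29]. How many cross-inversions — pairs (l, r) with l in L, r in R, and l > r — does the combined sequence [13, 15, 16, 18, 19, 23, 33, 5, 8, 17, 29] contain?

Split inversions: 19

Take each right-half value and tally the left-half values above it:
r = 5: 13, 15, 16, 18, 19, 23, 33 → 7
r = 8: 13, 15, 16, 18, 19, 23, 33 → 7
r = 17: 18, 19, 23, 33 → 4
r = 29: 33 → 1
Cross-inversions: 7 + 7 + 4 + 1 = 19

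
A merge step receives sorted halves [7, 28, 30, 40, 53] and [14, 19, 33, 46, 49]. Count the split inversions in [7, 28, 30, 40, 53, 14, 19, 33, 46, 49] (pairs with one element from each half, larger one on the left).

12 split inversions

For each element r of the right run, count left-run elements greater than r:
r = 14: 28, 30, 40, 53 → 4
r = 19: 28, 30, 40, 53 → 4
r = 33: 40, 53 → 2
r = 46: 53 → 1
r = 49: 53 → 1
Cross-inversions: 4 + 4 + 2 + 1 + 1 = 12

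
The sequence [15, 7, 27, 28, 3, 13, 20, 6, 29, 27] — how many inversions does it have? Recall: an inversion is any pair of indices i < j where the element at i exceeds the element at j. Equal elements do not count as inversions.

18 out-of-order pairs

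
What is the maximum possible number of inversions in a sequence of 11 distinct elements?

55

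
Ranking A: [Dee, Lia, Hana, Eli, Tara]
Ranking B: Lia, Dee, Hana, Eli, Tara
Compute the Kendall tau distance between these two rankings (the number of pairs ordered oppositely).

Assign each item its position (1..5) in the first ordering, then rewrite the second ordering as that position sequence:
positions: Dee→1, Lia→2, Hana→3, Eli→4, Tara→5
second ordering as positions: [2, 1, 3, 4, 5]
Discordant pairs = inversions in this position sequence.
2: 1 → 1
1: 0
3: 0
4: 0
5: 0
Total: 1 + 0 + 0 + 0 + 0 = 1

1 discordant pair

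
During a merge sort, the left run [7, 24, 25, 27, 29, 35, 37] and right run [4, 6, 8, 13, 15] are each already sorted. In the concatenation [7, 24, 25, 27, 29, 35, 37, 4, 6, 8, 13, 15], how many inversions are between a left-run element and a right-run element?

Split inversions: 32

For each element r of the right run, count left-run elements greater than r:
r = 4: 7, 24, 25, 27, 29, 35, 37 → 7
r = 6: 7, 24, 25, 27, 29, 35, 37 → 7
r = 8: 24, 25, 27, 29, 35, 37 → 6
r = 13: 24, 25, 27, 29, 35, 37 → 6
r = 15: 24, 25, 27, 29, 35, 37 → 6
Cross-inversions: 7 + 7 + 6 + 6 + 6 = 32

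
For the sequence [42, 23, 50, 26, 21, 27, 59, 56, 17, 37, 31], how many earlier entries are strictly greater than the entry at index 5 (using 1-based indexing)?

The element at index 5 is 21.
Elements before it: 42, 23, 50, 26
Those larger than 21: 42, 23, 50, 26

4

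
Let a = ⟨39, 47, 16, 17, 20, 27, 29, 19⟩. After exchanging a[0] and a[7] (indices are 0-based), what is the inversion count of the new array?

Positions 0 and 7 hold 39 and 19; after swapping, the array is [19, 47, 16, 17, 20, 27, 29, 39].
Count, for each position, how many later elements it exceeds:
19 → 16, 17 → 2
47 → 16, 17, 20, 27, 29, 39 → 6
16 → none → 0
17 → none → 0
20 → none → 0
27 → none → 0
29 → none → 0
39 → none → 0
Sum: 2 + 6 + 0 + 0 + 0 + 0 + 0 + 0 = 8

8 inversions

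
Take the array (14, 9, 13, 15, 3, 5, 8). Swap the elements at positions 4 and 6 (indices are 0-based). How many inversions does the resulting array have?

Positions 4 and 6 hold 3 and 8; after swapping, the array is [14, 9, 13, 15, 8, 5, 3].
For each element, count later entries that are smaller:
14 → 9, 13, 8, 5, 3 → 5
9 → 8, 5, 3 → 3
13 → 8, 5, 3 → 3
15 → 8, 5, 3 → 3
8 → 5, 3 → 2
5 → 3 → 1
3 → none → 0
Sum: 5 + 3 + 3 + 3 + 2 + 1 + 0 = 17

17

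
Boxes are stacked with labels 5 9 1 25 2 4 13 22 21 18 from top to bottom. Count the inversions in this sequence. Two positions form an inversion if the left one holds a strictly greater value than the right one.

15 inversions

Element-by-element contributions:
5: 3
9: 3
1: 0
25: 6
2: 0
4: 0
13: 0
22: 2
21: 1
18: 0
Sum: 3 + 3 + 0 + 6 + 0 + 0 + 0 + 2 + 1 + 0 = 15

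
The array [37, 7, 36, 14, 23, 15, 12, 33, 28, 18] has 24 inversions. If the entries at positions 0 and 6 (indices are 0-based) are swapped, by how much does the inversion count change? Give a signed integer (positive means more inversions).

-9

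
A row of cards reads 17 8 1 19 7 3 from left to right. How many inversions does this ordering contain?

Inversion pairs (indices are 0-based):
(0,1): 17 > 8
(0,2): 17 > 1
(0,4): 17 > 7
(0,5): 17 > 3
(1,2): 8 > 1
(1,4): 8 > 7
(1,5): 8 > 3
(3,4): 19 > 7
(3,5): 19 > 3
(4,5): 7 > 3
That's 10 pairs.

10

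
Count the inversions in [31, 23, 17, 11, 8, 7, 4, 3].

For each element, count later entries that are smaller:
31: 7
23: 6
17: 5
11: 4
8: 3
7: 2
4: 1
3: 0
Sum: 7 + 6 + 5 + 4 + 3 + 2 + 1 + 0 = 28

28 inversions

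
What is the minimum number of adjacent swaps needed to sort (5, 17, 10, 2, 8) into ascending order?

Adjacent swaps: 6

The minimum number of adjacent swaps to sort an array equals its inversion count, since every such swap removes exactly one inversion.
Count inversions — for each element, later elements that are smaller:
5: 2 → 1
17: 10, 2, 8 → 3
10: 2, 8 → 2
2: none → 0
8: none → 0
Total inversions: 1 + 3 + 2 + 0 + 0 = 6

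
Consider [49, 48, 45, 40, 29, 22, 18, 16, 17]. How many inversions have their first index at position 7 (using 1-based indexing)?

2

The element at index 7 is 18.
Elements after it: 16, 17
Those smaller than 18: 16, 17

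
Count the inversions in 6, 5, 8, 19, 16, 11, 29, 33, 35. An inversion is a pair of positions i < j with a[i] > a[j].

Count, for each position, how many later elements it exceeds:
6 → 5 → 1
5 → none → 0
8 → none → 0
19 → 16, 11 → 2
16 → 11 → 1
11 → none → 0
29 → none → 0
33 → none → 0
35 → none → 0
Sum: 1 + 0 + 0 + 2 + 1 + 0 + 0 + 0 + 0 = 4

4 inversions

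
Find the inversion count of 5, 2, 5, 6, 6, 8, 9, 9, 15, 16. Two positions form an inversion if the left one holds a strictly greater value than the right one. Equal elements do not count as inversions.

Sweep left to right; for each value list the smaller values that follow it:
5 → 2 → 1
2 → none → 0
5 → none → 0
6 → none → 0
6 → none → 0
8 → none → 0
9 → none → 0
9 → none → 0
15 → none → 0
16 → none → 0
Sum: 1 + 0 + 0 + 0 + 0 + 0 + 0 + 0 + 0 + 0 = 1

1 inversion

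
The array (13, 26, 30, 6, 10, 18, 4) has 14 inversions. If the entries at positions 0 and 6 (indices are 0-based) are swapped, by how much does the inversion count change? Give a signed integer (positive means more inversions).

-5

Positions 0 and 6 hold 13 and 4; after swapping, the array is [4, 26, 30, 6, 10, 18, 13].
Sweep left to right; for each value list the smaller values that follow it:
4 → none → 0
26 → 6, 10, 18, 13 → 4
30 → 6, 10, 18, 13 → 4
6 → none → 0
10 → none → 0
18 → 13 → 1
13 → none → 0
Sum: 0 + 4 + 4 + 0 + 0 + 1 + 0 = 9
Change: 9 − 14 = -5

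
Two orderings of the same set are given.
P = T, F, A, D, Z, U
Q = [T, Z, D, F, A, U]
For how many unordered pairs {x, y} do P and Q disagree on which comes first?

Disagreeing pairs: 5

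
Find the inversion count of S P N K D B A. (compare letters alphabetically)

Inversions: 21

For each element, count later entries that are smaller:
S → P, N, K, D, B, A → 6
P → N, K, D, B, A → 5
N → K, D, B, A → 4
K → D, B, A → 3
D → B, A → 2
B → A → 1
A → none → 0
Sum: 6 + 5 + 4 + 3 + 2 + 1 + 0 = 21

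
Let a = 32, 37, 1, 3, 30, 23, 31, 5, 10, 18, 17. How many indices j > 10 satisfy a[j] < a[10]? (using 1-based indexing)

The element at index 10 is 18.
Elements after it: 17
Those smaller than 18: 17

1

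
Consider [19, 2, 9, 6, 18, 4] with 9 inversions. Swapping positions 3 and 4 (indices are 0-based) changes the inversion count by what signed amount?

+1

Positions 3 and 4 hold 6 and 18; after swapping, the array is [19, 2, 9, 18, 6, 4].
Count, for each position, how many later elements it exceeds:
19 → 2, 9, 18, 6, 4 → 5
2 → none → 0
9 → 6, 4 → 2
18 → 6, 4 → 2
6 → 4 → 1
4 → none → 0
Sum: 5 + 0 + 2 + 2 + 1 + 0 = 10
Change: 10 − 9 = +1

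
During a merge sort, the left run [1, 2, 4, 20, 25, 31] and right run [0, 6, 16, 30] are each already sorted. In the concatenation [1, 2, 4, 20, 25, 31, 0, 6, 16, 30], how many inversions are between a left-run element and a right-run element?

13 cross-inversions

Take each right-half value and tally the left-half values above it:
r = 0: 1, 2, 4, 20, 25, 31 → 6
r = 6: 20, 25, 31 → 3
r = 16: 20, 25, 31 → 3
r = 30: 31 → 1
Cross-inversions: 6 + 3 + 3 + 1 = 13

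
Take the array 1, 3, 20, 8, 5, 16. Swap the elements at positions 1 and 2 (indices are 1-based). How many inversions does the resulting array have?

5 inversions

Positions 1 and 2 hold 1 and 3; after swapping, the array is [3, 1, 20, 8, 5, 16].
Count, for each position, how many later elements it exceeds:
3 → 1 → 1
1 → none → 0
20 → 8, 5, 16 → 3
8 → 5 → 1
5 → none → 0
16 → none → 0
Sum: 1 + 0 + 3 + 1 + 0 + 0 = 5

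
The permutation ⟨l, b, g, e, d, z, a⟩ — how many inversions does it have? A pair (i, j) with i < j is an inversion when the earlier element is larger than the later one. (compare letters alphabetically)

Element-by-element contributions:
l → b, g, e, d, a → 5
b → a → 1
g → e, d, a → 3
e → d, a → 2
d → a → 1
z → a → 1
a → none → 0
Sum: 5 + 1 + 3 + 2 + 1 + 1 + 0 = 13

13 inversions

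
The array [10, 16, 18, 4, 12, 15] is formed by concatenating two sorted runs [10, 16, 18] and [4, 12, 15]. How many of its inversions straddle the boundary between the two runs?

7 cross-inversions

Take each right-half value and tally the left-half values above it:
r = 4: 10, 16, 18 → 3
r = 12: 16, 18 → 2
r = 15: 16, 18 → 2
Cross-inversions: 3 + 2 + 2 = 7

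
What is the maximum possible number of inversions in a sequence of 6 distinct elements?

15

The maximum occurs when the array is in strictly decreasing order: every one of the C(6, 2) pairs is inverted.
C(6, 2) = 6·5/2 = 15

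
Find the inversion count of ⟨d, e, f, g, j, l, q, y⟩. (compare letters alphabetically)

0

Sweep left to right; for each value list the smaller values that follow it:
d → none → 0
e → none → 0
f → none → 0
g → none → 0
j → none → 0
l → none → 0
q → none → 0
y → none → 0
Sum: 0 + 0 + 0 + 0 + 0 + 0 + 0 + 0 = 0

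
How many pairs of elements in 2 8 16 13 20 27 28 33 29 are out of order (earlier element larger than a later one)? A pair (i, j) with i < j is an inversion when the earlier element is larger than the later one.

Sweep left to right; for each value list the smaller values that follow it:
2: 0
8: 0
16: 1
13: 0
20: 0
27: 0
28: 0
33: 1
29: 0
Sum: 0 + 0 + 1 + 0 + 0 + 0 + 0 + 1 + 0 = 2

2 inversions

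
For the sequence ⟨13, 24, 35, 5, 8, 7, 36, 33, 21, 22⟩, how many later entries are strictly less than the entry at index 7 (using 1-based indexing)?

The element at index 7 is 36.
Elements after it: 33, 21, 22
Those smaller than 36: 33, 21, 22

3 such elements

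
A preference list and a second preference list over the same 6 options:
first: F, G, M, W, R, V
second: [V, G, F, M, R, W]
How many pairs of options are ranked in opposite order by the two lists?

Pairs: 7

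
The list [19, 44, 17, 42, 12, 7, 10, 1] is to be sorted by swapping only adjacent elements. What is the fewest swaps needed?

Minimum adjacent swaps = number of inversions (each swap of adjacent out-of-order elements removes one inversion and no swap can remove more).
Count inversions — for each element, later elements that are smaller:
19: 17, 12, 7, 10, 1 → 5
44: 17, 42, 12, 7, 10, 1 → 6
17: 12, 7, 10, 1 → 4
42: 12, 7, 10, 1 → 4
12: 7, 10, 1 → 3
7: 1 → 1
10: 1 → 1
1: none → 0
Total inversions: 5 + 6 + 4 + 4 + 3 + 1 + 1 + 0 = 24

24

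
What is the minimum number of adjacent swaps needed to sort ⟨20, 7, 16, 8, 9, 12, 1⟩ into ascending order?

Minimum adjacent swaps = number of inversions (each swap of adjacent out-of-order elements removes one inversion and no swap can remove more).
Count inversions — for each element, later elements that are smaller:
20: 7, 16, 8, 9, 12, 1 → 6
7: 1 → 1
16: 8, 9, 12, 1 → 4
8: 1 → 1
9: 1 → 1
12: 1 → 1
1: none → 0
Total inversions: 6 + 1 + 4 + 1 + 1 + 1 + 0 = 14

14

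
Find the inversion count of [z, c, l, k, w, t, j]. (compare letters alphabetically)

Out-of-order index pairs (1-indexed):
(1,2): z > c
(1,3): z > l
(1,4): z > k
(1,5): z > w
(1,6): z > t
(1,7): z > j
(3,4): l > k
(3,7): l > j
(4,7): k > j
(5,6): w > t
(5,7): w > j
(6,7): t > j
That's 12 pairs.

12 inversions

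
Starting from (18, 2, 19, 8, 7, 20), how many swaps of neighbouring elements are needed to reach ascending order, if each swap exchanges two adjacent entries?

Minimum adjacent swaps = number of inversions (each swap of adjacent out-of-order elements removes one inversion and no swap can remove more).
Count inversions — for each element, later elements that are smaller:
18: 2, 8, 7 → 3
2: none → 0
19: 8, 7 → 2
8: 7 → 1
7: none → 0
20: none → 0
Total inversions: 3 + 0 + 2 + 1 + 0 + 0 = 6

There are 6 adjacent swaps.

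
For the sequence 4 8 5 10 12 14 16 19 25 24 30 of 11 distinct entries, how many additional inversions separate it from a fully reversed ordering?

Maximum inversions for 11 distinct elements is C(11, 2) = 11·10/2 = 55.
Current inversions — for each element, count later smaller elements:
4: 0
8: 1
5: 0
10: 0
12: 0
14: 0
16: 0
19: 0
25: 1
24: 0
30: 0
Current total: 0 + 1 + 0 + 0 + 0 + 0 + 0 + 0 + 1 + 0 + 0 = 2
Shortfall: 55 − 2 = 53

53 inversions short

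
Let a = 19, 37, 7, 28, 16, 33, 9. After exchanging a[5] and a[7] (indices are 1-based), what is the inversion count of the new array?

Inversions: 11

Positions 5 and 7 hold 16 and 9; after swapping, the array is [19, 37, 7, 28, 9, 33, 16].
Element-by-element contributions:
19 → 7, 9, 16 → 3
37 → 7, 28, 9, 33, 16 → 5
7 → none → 0
28 → 9, 16 → 2
9 → none → 0
33 → 16 → 1
16 → none → 0
Sum: 3 + 5 + 0 + 2 + 0 + 1 + 0 = 11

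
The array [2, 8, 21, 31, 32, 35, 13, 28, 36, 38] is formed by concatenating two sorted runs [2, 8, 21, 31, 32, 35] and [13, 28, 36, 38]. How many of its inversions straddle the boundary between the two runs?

7

For each element r of the right run, count left-run elements greater than r:
r = 13: 21, 31, 32, 35 → 4
r = 28: 31, 32, 35 → 3
r = 36: none → 0
r = 38: none → 0
Cross-inversions: 4 + 3 + 0 + 0 = 7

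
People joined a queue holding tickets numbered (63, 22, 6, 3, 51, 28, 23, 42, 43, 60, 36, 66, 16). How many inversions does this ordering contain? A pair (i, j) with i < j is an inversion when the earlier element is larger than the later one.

Sweep left to right; for each value list the smaller values that follow it:
63: 11
22: 3
6: 1
3: 0
51: 6
28: 2
23: 1
42: 2
43: 2
60: 2
36: 1
66: 1
16: 0
Sum: 11 + 3 + 1 + 0 + 6 + 2 + 1 + 2 + 2 + 2 + 1 + 1 + 0 = 32

There are 32 inversions.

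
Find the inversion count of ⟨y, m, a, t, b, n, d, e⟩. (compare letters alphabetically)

Element-by-element contributions:
y: 7
m: 4
a: 0
t: 4
b: 0
n: 2
d: 0
e: 0
Sum: 7 + 4 + 0 + 4 + 0 + 2 + 0 + 0 = 17

17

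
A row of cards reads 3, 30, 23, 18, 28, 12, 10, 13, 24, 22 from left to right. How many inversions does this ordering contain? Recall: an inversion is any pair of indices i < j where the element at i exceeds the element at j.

Count, for each position, how many later elements it exceeds:
3 → none → 0
30 → 23, 18, 28, 12, 10, 13, 24, 22 → 8
23 → 18, 12, 10, 13, 22 → 5
18 → 12, 10, 13 → 3
28 → 12, 10, 13, 24, 22 → 5
12 → 10 → 1
10 → none → 0
13 → none → 0
24 → 22 → 1
22 → none → 0
Sum: 0 + 8 + 5 + 3 + 5 + 1 + 0 + 0 + 1 + 0 = 23

23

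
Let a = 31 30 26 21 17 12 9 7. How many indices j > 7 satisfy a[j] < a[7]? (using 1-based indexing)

The element at index 7 is 9.
Elements after it: 7
Those smaller than 9: 7

1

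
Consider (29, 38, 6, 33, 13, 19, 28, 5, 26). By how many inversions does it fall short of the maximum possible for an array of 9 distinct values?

Maximum inversions for 9 distinct elements is C(9, 2) = 9·8/2 = 36.
Current inversions — for each element, count later smaller elements:
29: 6
38: 7
6: 1
33: 5
13: 1
19: 1
28: 2
5: 0
26: 0
Current total: 6 + 7 + 1 + 5 + 1 + 1 + 2 + 0 + 0 = 23
Shortfall: 36 − 23 = 13

13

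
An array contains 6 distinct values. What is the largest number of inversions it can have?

15 inversions

A reversed (strictly descending) arrangement makes every pair an inversion, giving C(6, 2) inversions.
C(6, 2) = 6·5/2 = 15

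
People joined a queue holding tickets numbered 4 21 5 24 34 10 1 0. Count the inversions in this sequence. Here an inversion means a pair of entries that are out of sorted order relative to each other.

17

For each element, count later entries that are smaller:
4: 2
21: 4
5: 2
24: 3
34: 3
10: 2
1: 1
0: 0
Sum: 2 + 4 + 2 + 3 + 3 + 2 + 1 + 0 = 17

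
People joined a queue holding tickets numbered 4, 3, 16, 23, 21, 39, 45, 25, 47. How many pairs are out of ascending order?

4

Sweep left to right; for each value list the smaller values that follow it:
4 → 3 → 1
3 → none → 0
16 → none → 0
23 → 21 → 1
21 → none → 0
39 → 25 → 1
45 → 25 → 1
25 → none → 0
47 → none → 0
Sum: 1 + 0 + 0 + 1 + 0 + 1 + 1 + 0 + 0 = 4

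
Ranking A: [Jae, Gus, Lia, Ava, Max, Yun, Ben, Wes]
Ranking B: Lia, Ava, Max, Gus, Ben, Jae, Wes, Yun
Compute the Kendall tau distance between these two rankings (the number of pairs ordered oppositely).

Discordant pairs: 10

Assign each item its position (1..8) in the first ordering, then rewrite the second ordering as that position sequence:
positions: Jae→1, Gus→2, Lia→3, Ava→4, Max→5, Yun→6, Ben→7, Wes→8
second ordering as positions: [3, 4, 5, 2, 7, 1, 8, 6]
Discordant pairs = inversions in this position sequence.
3: 2, 1 → 2
4: 2, 1 → 2
5: 2, 1 → 2
2: 1 → 1
7: 1, 6 → 2
1: 0
8: 6 → 1
6: 0
Total: 2 + 2 + 2 + 1 + 2 + 0 + 1 + 0 = 10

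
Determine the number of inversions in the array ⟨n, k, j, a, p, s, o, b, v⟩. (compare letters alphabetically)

Element-by-element contributions:
n: 4
k: 3
j: 2
a: 0
p: 2
s: 2
o: 1
b: 0
v: 0
Sum: 4 + 3 + 2 + 0 + 2 + 2 + 1 + 0 + 0 = 14

14 inversions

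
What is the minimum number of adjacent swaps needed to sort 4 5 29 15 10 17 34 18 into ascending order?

The minimum number of adjacent swaps to sort an array equals its inversion count, since every such swap removes exactly one inversion.
Count inversions — for each element, later elements that are smaller:
4: none → 0
5: none → 0
29: 15, 10, 17, 18 → 4
15: 10 → 1
10: none → 0
17: none → 0
34: 18 → 1
18: none → 0
Total inversions: 0 + 0 + 4 + 1 + 0 + 0 + 1 + 0 = 6

6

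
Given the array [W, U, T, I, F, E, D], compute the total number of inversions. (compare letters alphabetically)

21

Sweep left to right; for each value list the smaller values that follow it:
W → U, T, I, F, E, D → 6
U → T, I, F, E, D → 5
T → I, F, E, D → 4
I → F, E, D → 3
F → E, D → 2
E → D → 1
D → none → 0
Sum: 6 + 5 + 4 + 3 + 2 + 1 + 0 = 21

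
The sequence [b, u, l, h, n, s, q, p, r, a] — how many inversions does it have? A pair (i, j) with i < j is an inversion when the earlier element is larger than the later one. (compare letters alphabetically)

21 inversions

Count, for each position, how many later elements it exceeds:
b: 1
u: 8
l: 2
h: 1
n: 1
s: 4
q: 2
p: 1
r: 1
a: 0
Sum: 1 + 8 + 2 + 1 + 1 + 4 + 2 + 1 + 1 + 0 = 21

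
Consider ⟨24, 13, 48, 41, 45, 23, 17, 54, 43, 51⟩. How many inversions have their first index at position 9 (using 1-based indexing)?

The element at index 9 is 43.
Elements after it: 51
None of them are smaller than 43.

0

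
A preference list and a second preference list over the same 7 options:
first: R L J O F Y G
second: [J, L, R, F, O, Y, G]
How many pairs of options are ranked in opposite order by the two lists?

Assign each item its position (1..7) in the first ordering, then rewrite the second ordering as that position sequence:
positions: R→1, L→2, J→3, O→4, F→5, Y→6, G→7
second ordering as positions: [3, 2, 1, 5, 4, 6, 7]
Discordant pairs = inversions in this position sequence.
3: 2, 1 → 2
2: 1 → 1
1: 0
5: 4 → 1
4: 0
6: 0
7: 0
Total: 2 + 1 + 0 + 1 + 0 + 0 + 0 = 4

4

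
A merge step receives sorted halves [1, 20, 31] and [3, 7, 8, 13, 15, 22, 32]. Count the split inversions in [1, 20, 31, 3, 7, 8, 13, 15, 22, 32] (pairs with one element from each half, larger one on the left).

Count, for every r in R, how many entries of L exceed r:
r = 3: 20, 31 → 2
r = 7: 20, 31 → 2
r = 8: 20, 31 → 2
r = 13: 20, 31 → 2
r = 15: 20, 31 → 2
r = 22: 31 → 1
r = 32: none → 0
Cross-inversions: 2 + 2 + 2 + 2 + 2 + 1 + 0 = 11

11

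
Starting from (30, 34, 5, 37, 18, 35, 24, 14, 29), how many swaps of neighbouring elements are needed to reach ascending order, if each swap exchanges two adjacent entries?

There are 20 swaps.

The minimum number of adjacent swaps to sort an array equals its inversion count, since every such swap removes exactly one inversion.
Count inversions — for each element, later elements that are smaller:
30: 5, 18, 24, 14, 29 → 5
34: 5, 18, 24, 14, 29 → 5
5: none → 0
37: 18, 35, 24, 14, 29 → 5
18: 14 → 1
35: 24, 14, 29 → 3
24: 14 → 1
14: none → 0
29: none → 0
Total inversions: 5 + 5 + 0 + 5 + 1 + 3 + 1 + 0 + 0 = 20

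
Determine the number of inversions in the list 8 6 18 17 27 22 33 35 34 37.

4

Sweep left to right; for each value list the smaller values that follow it:
8: 1
6: 0
18: 1
17: 0
27: 1
22: 0
33: 0
35: 1
34: 0
37: 0
Sum: 1 + 0 + 1 + 0 + 1 + 0 + 0 + 1 + 0 + 0 = 4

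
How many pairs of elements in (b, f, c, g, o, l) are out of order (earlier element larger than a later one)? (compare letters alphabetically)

2

For each element, count later entries that are smaller:
b → none → 0
f → c → 1
c → none → 0
g → none → 0
o → l → 1
l → none → 0
Sum: 0 + 1 + 0 + 0 + 1 + 0 = 2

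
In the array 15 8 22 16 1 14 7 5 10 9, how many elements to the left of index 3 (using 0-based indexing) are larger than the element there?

1 such element

The element at index 3 is 16.
Elements before it: 15, 8, 22
Those larger than 16: 22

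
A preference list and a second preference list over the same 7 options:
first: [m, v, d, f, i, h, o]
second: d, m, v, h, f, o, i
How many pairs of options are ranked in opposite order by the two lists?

Assign each item its position (1..7) in the first ordering, then rewrite the second ordering as that position sequence:
positions: m→1, v→2, d→3, f→4, i→5, h→6, o→7
second ordering as positions: [3, 1, 2, 6, 4, 7, 5]
Discordant pairs = inversions in this position sequence.
3: 1, 2 → 2
1: 0
2: 0
6: 4, 5 → 2
4: 0
7: 5 → 1
5: 0
Total: 2 + 0 + 0 + 2 + 0 + 1 + 0 = 5

5 pairs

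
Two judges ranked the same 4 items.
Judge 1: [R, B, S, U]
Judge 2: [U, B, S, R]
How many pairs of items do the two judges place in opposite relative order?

Assign each item its position (1..4) in the first ordering, then rewrite the second ordering as that position sequence:
positions: R→1, B→2, S→3, U→4
second ordering as positions: [4, 2, 3, 1]
Discordant pairs = inversions in this position sequence.
4: 2, 3, 1 → 3
2: 1 → 1
3: 1 → 1
1: 0
Total: 3 + 1 + 1 + 0 = 5

5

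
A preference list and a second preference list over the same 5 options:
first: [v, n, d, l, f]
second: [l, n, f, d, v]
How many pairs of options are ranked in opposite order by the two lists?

Assign each item its position (1..5) in the first ordering, then rewrite the second ordering as that position sequence:
positions: v→1, n→2, d→3, l→4, f→5
second ordering as positions: [4, 2, 5, 3, 1]
Discordant pairs = inversions in this position sequence.
4: 2, 3, 1 → 3
2: 1 → 1
5: 3, 1 → 2
3: 1 → 1
1: 0
Total: 3 + 1 + 2 + 1 + 0 = 7

Pairs: 7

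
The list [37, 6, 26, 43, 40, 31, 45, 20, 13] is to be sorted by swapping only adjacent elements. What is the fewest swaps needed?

Minimum adjacent swaps = number of inversions (each swap of adjacent out-of-order elements removes one inversion and no swap can remove more).
Count inversions — for each element, later elements that are smaller:
37: 6, 26, 31, 20, 13 → 5
6: none → 0
26: 20, 13 → 2
43: 40, 31, 20, 13 → 4
40: 31, 20, 13 → 3
31: 20, 13 → 2
45: 20, 13 → 2
20: 13 → 1
13: none → 0
Total inversions: 5 + 0 + 2 + 4 + 3 + 2 + 2 + 1 + 0 = 19

19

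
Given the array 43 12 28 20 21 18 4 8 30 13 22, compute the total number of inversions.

Element-by-element contributions:
43: 10
12: 2
28: 7
20: 4
21: 4
18: 3
4: 0
8: 0
30: 2
13: 0
22: 0
Sum: 10 + 2 + 7 + 4 + 4 + 3 + 0 + 0 + 2 + 0 + 0 = 32

32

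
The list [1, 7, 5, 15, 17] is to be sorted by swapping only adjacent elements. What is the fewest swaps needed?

1 swap

The minimum number of adjacent swaps to sort an array equals its inversion count, since every such swap removes exactly one inversion.
Count inversions — for each element, later elements that are smaller:
1: none → 0
7: 5 → 1
5: none → 0
15: none → 0
17: none → 0
Total inversions: 0 + 1 + 0 + 0 + 0 = 1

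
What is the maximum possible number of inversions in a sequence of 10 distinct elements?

45 inversions

The maximum occurs when the array is in strictly decreasing order: every one of the C(10, 2) pairs is inverted.
C(10, 2) = 10·9/2 = 45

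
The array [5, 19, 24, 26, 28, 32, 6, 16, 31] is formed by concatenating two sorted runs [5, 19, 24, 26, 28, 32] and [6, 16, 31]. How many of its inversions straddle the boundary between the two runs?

11

For each element r of the right run, count left-run elements greater than r:
r = 6: 19, 24, 26, 28, 32 → 5
r = 16: 19, 24, 26, 28, 32 → 5
r = 31: 32 → 1
Cross-inversions: 5 + 5 + 1 = 11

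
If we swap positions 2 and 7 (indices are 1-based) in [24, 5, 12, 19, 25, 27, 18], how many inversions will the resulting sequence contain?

Inversions: 10

Positions 2 and 7 hold 5 and 18; after swapping, the array is [24, 18, 12, 19, 25, 27, 5].
Count, for each position, how many later elements it exceeds:
24 → 18, 12, 19, 5 → 4
18 → 12, 5 → 2
12 → 5 → 1
19 → 5 → 1
25 → 5 → 1
27 → 5 → 1
5 → none → 0
Sum: 4 + 2 + 1 + 1 + 1 + 1 + 0 = 10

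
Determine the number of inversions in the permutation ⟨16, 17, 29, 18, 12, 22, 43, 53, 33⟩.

Sweep left to right; for each value list the smaller values that follow it:
16: 1
17: 1
29: 3
18: 1
12: 0
22: 0
43: 1
53: 1
33: 0
Sum: 1 + 1 + 3 + 1 + 0 + 0 + 1 + 1 + 0 = 8

Inversions: 8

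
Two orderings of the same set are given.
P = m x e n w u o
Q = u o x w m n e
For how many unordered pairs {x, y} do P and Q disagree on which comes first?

Assign each item its position (1..7) in the first ordering, then rewrite the second ordering as that position sequence:
positions: m→1, x→2, e→3, n→4, w→5, u→6, o→7
second ordering as positions: [6, 7, 2, 5, 1, 4, 3]
Discordant pairs = inversions in this position sequence.
6: 2, 5, 1, 4, 3 → 5
7: 2, 5, 1, 4, 3 → 5
2: 1 → 1
5: 1, 4, 3 → 3
1: 0
4: 3 → 1
3: 0
Total: 5 + 5 + 1 + 3 + 0 + 1 + 0 = 15

15 disagreeing pairs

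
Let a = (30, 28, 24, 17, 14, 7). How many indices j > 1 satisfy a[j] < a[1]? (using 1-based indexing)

5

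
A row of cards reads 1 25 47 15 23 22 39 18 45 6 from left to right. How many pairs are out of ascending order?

Element-by-element contributions:
1 → none → 0
25 → 15, 23, 22, 18, 6 → 5
47 → 15, 23, 22, 39, 18, 45, 6 → 7
15 → 6 → 1
23 → 22, 18, 6 → 3
22 → 18, 6 → 2
39 → 18, 6 → 2
18 → 6 → 1
45 → 6 → 1
6 → none → 0
Sum: 0 + 5 + 7 + 1 + 3 + 2 + 2 + 1 + 1 + 0 = 22

22 inversions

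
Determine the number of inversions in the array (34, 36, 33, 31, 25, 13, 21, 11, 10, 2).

43 out-of-order pairs

For each element, count later entries that are smaller:
34 → 33, 31, 25, 13, 21, 11, 10, 2 → 8
36 → 33, 31, 25, 13, 21, 11, 10, 2 → 8
33 → 31, 25, 13, 21, 11, 10, 2 → 7
31 → 25, 13, 21, 11, 10, 2 → 6
25 → 13, 21, 11, 10, 2 → 5
13 → 11, 10, 2 → 3
21 → 11, 10, 2 → 3
11 → 10, 2 → 2
10 → 2 → 1
2 → none → 0
Sum: 8 + 8 + 7 + 6 + 5 + 3 + 3 + 2 + 1 + 0 = 43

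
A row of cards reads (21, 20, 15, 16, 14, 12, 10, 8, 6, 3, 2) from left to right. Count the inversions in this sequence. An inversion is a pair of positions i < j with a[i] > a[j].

Count, for each position, how many later elements it exceeds:
21: 10
20: 9
15: 7
16: 7
14: 6
12: 5
10: 4
8: 3
6: 2
3: 1
2: 0
Sum: 10 + 9 + 7 + 7 + 6 + 5 + 4 + 3 + 2 + 1 + 0 = 54

Inversions: 54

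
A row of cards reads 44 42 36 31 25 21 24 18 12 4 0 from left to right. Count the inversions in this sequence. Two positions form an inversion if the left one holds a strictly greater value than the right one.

54 out-of-order pairs

For each element, count later entries that are smaller:
44: 10
42: 9
36: 8
31: 7
25: 6
21: 4
24: 4
18: 3
12: 2
4: 1
0: 0
Sum: 10 + 9 + 8 + 7 + 6 + 4 + 4 + 3 + 2 + 1 + 0 = 54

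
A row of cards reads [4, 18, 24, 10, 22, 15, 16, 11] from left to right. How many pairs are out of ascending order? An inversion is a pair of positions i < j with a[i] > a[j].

14 inversions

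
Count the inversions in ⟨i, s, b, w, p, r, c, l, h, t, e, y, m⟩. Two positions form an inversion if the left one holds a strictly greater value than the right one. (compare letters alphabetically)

36

For each element, count later entries that are smaller:
i → b, c, h, e → 4
s → b, p, r, c, l, h, e, m → 8
b → none → 0
w → p, r, c, l, h, t, e, m → 8
p → c, l, h, e, m → 5
r → c, l, h, e, m → 5
c → none → 0
l → h, e → 2
h → e → 1
t → e, m → 2
e → none → 0
y → m → 1
m → none → 0
Sum: 4 + 8 + 0 + 8 + 5 + 5 + 0 + 2 + 1 + 2 + 0 + 1 + 0 = 36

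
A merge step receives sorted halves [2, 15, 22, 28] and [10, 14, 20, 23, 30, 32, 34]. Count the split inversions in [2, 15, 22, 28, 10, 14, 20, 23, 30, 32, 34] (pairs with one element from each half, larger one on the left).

For each element r of the right run, count left-run elements greater than r:
r = 10: 15, 22, 28 → 3
r = 14: 15, 22, 28 → 3
r = 20: 22, 28 → 2
r = 23: 28 → 1
r = 30: none → 0
r = 32: none → 0
r = 34: none → 0
Cross-inversions: 3 + 3 + 2 + 1 + 0 + 0 + 0 = 9

9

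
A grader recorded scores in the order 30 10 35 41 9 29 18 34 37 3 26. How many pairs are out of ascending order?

30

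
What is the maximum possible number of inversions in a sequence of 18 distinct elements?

153 inversions

The maximum occurs when the array is in strictly decreasing order: every one of the C(18, 2) pairs is inverted.
C(18, 2) = 18·17/2 = 153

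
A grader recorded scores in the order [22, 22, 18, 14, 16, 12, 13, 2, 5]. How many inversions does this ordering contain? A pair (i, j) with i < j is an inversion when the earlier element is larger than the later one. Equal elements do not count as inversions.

Element-by-element contributions:
22: 7
22: 7
18: 6
14: 4
16: 4
12: 2
13: 2
2: 0
5: 0
Sum: 7 + 7 + 6 + 4 + 4 + 2 + 2 + 0 + 0 = 32

There are 32 inversions.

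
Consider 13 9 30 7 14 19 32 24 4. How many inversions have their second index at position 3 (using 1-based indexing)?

0

The element at index 3 is 30.
Elements before it: 13, 9
None of them are larger than 30.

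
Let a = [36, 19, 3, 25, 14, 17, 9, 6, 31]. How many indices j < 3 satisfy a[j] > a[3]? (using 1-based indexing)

The element at index 3 is 3.
Elements before it: 36, 19
Those larger than 3: 36, 19

2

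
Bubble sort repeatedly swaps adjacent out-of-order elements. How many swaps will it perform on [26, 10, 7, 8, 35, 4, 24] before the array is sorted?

12

Minimum adjacent swaps = number of inversions (each swap of adjacent out-of-order elements removes one inversion and no swap can remove more).
Count inversions — for each element, later elements that are smaller:
26: 10, 7, 8, 4, 24 → 5
10: 7, 8, 4 → 3
7: 4 → 1
8: 4 → 1
35: 4, 24 → 2
4: none → 0
24: none → 0
Total inversions: 5 + 3 + 1 + 1 + 2 + 0 + 0 = 12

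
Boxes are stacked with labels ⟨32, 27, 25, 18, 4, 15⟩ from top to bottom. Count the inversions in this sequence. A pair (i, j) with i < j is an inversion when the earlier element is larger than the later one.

14

Count, for each position, how many later elements it exceeds:
32 → 27, 25, 18, 4, 15 → 5
27 → 25, 18, 4, 15 → 4
25 → 18, 4, 15 → 3
18 → 4, 15 → 2
4 → none → 0
15 → none → 0
Sum: 5 + 4 + 3 + 2 + 0 + 0 = 14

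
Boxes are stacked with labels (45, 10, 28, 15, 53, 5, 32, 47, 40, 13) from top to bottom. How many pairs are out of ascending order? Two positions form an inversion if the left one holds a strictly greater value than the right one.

For each element, count later entries that are smaller:
45 → 10, 28, 15, 5, 32, 40, 13 → 7
10 → 5 → 1
28 → 15, 5, 13 → 3
15 → 5, 13 → 2
53 → 5, 32, 47, 40, 13 → 5
5 → none → 0
32 → 13 → 1
47 → 40, 13 → 2
40 → 13 → 1
13 → none → 0
Sum: 7 + 1 + 3 + 2 + 5 + 0 + 1 + 2 + 1 + 0 = 22

22 inversions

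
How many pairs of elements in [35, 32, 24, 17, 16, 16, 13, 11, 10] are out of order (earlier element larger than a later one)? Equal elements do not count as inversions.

Count, for each position, how many later elements it exceeds:
35: 8
32: 7
24: 6
17: 5
16: 3
16: 3
13: 2
11: 1
10: 0
Sum: 8 + 7 + 6 + 5 + 3 + 3 + 2 + 1 + 0 = 35

35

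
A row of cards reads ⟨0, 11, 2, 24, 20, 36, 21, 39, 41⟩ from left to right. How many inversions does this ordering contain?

For each element, count later entries that are smaller:
0 → none → 0
11 → 2 → 1
2 → none → 0
24 → 20, 21 → 2
20 → none → 0
36 → 21 → 1
21 → none → 0
39 → none → 0
41 → none → 0
Sum: 0 + 1 + 0 + 2 + 0 + 1 + 0 + 0 + 0 = 4

4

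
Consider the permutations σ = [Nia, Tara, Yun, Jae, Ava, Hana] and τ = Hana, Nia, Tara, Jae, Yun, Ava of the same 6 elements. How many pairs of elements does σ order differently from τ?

6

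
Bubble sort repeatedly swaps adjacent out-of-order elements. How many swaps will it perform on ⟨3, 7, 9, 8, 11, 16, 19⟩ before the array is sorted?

The minimum number of adjacent swaps to sort an array equals its inversion count, since every such swap removes exactly one inversion.
Count inversions — for each element, later elements that are smaller:
3: none → 0
7: none → 0
9: 8 → 1
8: none → 0
11: none → 0
16: none → 0
19: none → 0
Total inversions: 0 + 0 + 1 + 0 + 0 + 0 + 0 = 1

Swaps: 1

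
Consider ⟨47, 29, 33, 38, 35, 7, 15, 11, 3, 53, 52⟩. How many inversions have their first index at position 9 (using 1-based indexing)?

The element at index 9 is 3.
Elements after it: 53, 52
None of them are smaller than 3.

0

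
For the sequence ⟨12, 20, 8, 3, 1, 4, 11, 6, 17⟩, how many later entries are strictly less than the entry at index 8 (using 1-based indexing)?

The element at index 8 is 6.
Elements after it: 17
None of them are smaller than 6.

0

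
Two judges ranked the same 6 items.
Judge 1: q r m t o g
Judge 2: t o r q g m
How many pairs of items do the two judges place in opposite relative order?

8 discordant pairs

Assign each item its position (1..6) in the first ordering, then rewrite the second ordering as that position sequence:
positions: q→1, r→2, m→3, t→4, o→5, g→6
second ordering as positions: [4, 5, 2, 1, 6, 3]
Discordant pairs = inversions in this position sequence.
4: 2, 1, 3 → 3
5: 2, 1, 3 → 3
2: 1 → 1
1: 0
6: 3 → 1
3: 0
Total: 3 + 3 + 1 + 0 + 1 + 0 = 8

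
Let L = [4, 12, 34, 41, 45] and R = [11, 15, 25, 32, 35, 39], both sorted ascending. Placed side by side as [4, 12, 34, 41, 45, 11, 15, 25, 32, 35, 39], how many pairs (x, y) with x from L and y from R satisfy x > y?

17 cross-inversions

For each element r of the right run, count left-run elements greater than r:
r = 11: 12, 34, 41, 45 → 4
r = 15: 34, 41, 45 → 3
r = 25: 34, 41, 45 → 3
r = 32: 34, 41, 45 → 3
r = 35: 41, 45 → 2
r = 39: 41, 45 → 2
Cross-inversions: 4 + 3 + 3 + 3 + 2 + 2 = 17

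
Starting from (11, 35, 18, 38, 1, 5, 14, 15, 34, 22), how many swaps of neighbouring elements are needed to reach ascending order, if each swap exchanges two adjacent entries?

The minimum number of adjacent swaps to sort an array equals its inversion count, since every such swap removes exactly one inversion.
Count inversions — for each element, later elements that are smaller:
11: 1, 5 → 2
35: 18, 1, 5, 14, 15, 34, 22 → 7
18: 1, 5, 14, 15 → 4
38: 1, 5, 14, 15, 34, 22 → 6
1: none → 0
5: none → 0
14: none → 0
15: none → 0
34: 22 → 1
22: none → 0
Total inversions: 2 + 7 + 4 + 6 + 0 + 0 + 0 + 0 + 1 + 0 = 20

20 swaps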